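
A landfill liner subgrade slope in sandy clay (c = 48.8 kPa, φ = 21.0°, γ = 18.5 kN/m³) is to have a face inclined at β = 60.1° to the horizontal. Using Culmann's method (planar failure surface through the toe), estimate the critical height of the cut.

H_c = 38.13 m

Culmann's analysis gives the critical failure plane at α_cr = (β + φ)/2 = (60.1 + 21.0)/2 = 40.5°, and the critical height
H_c = (4c/γ) · sinβ cosφ / [1 − cos(β − φ)]
    = (4·48.8/18.5) · sin60.1°·cos21.0° / [1 − cos(39.1°)]
    = 10.551 · 0.8669·0.9336 / [1 − 0.7760]
    = 10.551 · 0.8093 / 0.2240
    = 38.13 m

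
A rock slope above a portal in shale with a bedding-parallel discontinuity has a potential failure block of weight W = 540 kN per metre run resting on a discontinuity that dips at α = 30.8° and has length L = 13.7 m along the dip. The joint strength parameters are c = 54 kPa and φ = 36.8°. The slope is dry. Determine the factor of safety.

Resolving the block weight along and normal to the plane and applying the Mohr–Coulomb strength on the joint:
N' = W cosα = 540·cos30.8° = 463.8 kN/m
Driving force T = W sinα = 540·sin30.8° = 276.5 kN/m
Resisting force R = c·L + N'·tanφ = 54·13.7 + 463.8·tan36.8° = 739.8 + 347.0 = 1086.8 kN/m
FS = R / T = 1086.8 / 276.5 = 3.930

FS = 3.93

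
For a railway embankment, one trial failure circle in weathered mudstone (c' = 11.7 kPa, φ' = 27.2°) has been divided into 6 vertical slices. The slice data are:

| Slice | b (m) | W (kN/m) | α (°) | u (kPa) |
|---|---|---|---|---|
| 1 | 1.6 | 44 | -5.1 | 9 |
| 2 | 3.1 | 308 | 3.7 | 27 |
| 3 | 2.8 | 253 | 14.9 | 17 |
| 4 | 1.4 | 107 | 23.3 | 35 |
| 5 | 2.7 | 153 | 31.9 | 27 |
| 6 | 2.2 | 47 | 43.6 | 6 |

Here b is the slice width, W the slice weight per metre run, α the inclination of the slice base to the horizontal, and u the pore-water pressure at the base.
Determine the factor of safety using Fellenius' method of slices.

FS = 1.96

Ordinary method of slices: FS = Σ[c'·Δl_i + (W_i cosα_i − u_i·Δl_i)·tanφ'] / Σ W_i sinα_i, with Δl_i = b_i / cosα_i.
Slice 1: Δl = 1.6/cos(-5.1°) = 1.606 m; N'_1 = 44·cos(-5.1°) − 9·1.606 = 29.4; c'Δl = 18.79; W sinα = -3.9
Slice 2: Δl = 3.1/cos3.7° = 3.106 m; N'_2 = 308·cos3.7° − 27·3.106 = 223.5; c'Δl = 36.35; W sinα = 19.9
Slice 3: Δl = 2.8/cos14.9° = 2.897 m; N'_3 = 253·cos14.9° − 17·2.897 = 195.2; c'Δl = 33.90; W sinα = 65.1
Slice 4: Δl = 1.4/cos23.3° = 1.524 m; N'_4 = 107·cos23.3° − 35·1.524 = 44.9; c'Δl = 17.83; W sinα = 42.3
Slice 5: Δl = 2.7/cos31.9° = 3.180 m; N'_5 = 153·cos31.9° − 27·3.180 = 44.0; c'Δl = 37.21; W sinα = 80.9
Slice 6: Δl = 2.2/cos43.6° = 3.038 m; N'_6 = 47·cos43.6° − 6·3.038 = 15.8; c'Δl = 35.54; W sinα = 32.4
Σc'Δl = 179.6 kN/m; ΣN' = 552.8 kN/m; ΣW sinα = 236.6 kN/m
Resisting = 179.6 + 552.8·tan27.2° = 179.6 + 284.1 = 463.8 kN/m
FS = 463.8 / 236.6 = 1.960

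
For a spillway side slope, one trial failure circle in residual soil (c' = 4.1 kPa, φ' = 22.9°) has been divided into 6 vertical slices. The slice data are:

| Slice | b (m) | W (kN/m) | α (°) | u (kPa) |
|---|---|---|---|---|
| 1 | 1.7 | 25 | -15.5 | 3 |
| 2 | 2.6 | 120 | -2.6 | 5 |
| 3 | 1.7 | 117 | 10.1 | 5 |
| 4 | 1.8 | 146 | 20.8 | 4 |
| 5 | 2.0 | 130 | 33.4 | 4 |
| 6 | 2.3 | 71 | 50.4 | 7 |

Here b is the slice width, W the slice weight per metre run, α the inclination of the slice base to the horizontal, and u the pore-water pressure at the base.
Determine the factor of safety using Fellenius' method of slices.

FS = 1.40

Ordinary method of slices: FS = Σ[c'·Δl_i + (W_i cosα_i − u_i·Δl_i)·tanφ'] / Σ W_i sinα_i, with Δl_i = b_i / cosα_i.
Slice 1: Δl = 1.7/cos(-15.5°) = 1.764 m; N'_1 = 25·cos(-15.5°) − 3·1.764 = 18.8; c'Δl = 7.23; W sinα = -6.7
Slice 2: Δl = 2.6/cos(-2.6°) = 2.603 m; N'_2 = 120·cos(-2.6°) − 5·2.603 = 106.9; c'Δl = 10.67; W sinα = -5.4
Slice 3: Δl = 1.7/cos10.1° = 1.727 m; N'_3 = 117·cos10.1° − 5·1.727 = 106.6; c'Δl = 7.08; W sinα = 20.5
Slice 4: Δl = 1.8/cos20.8° = 1.925 m; N'_4 = 146·cos20.8° − 4·1.925 = 128.8; c'Δl = 7.89; W sinα = 51.8
Slice 5: Δl = 2.0/cos33.4° = 2.396 m; N'_5 = 130·cos33.4° − 4·2.396 = 98.9; c'Δl = 9.82; W sinα = 71.6
Slice 6: Δl = 2.3/cos50.4° = 3.608 m; N'_6 = 71·cos50.4° − 7·3.608 = 20.0; c'Δl = 14.79; W sinα = 54.7
Σc'Δl = 57.5 kN/m; ΣN' = 479.9 kN/m; ΣW sinα = 186.5 kN/m
Resisting = 57.5 + 479.9·tan22.9° = 57.5 + 202.7 = 260.2 kN/m
FS = 260.2 / 186.5 = 1.395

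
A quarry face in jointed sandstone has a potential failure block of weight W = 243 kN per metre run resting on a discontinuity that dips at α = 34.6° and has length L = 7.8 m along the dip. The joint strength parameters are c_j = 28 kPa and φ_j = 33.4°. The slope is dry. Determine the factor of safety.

Resolving the block weight along and normal to the plane and applying the Mohr–Coulomb strength on the joint:
N' = W cosα = 243·cos34.6° = 200.0 kN/m
Driving force T = W sinα = 243·sin34.6° = 138.0 kN/m
Resisting force R = c_j·L + N'·tanφ_j = 28·7.8 + 200.0·tan33.4° = 218.4 + 131.9 = 350.3 kN/m
FS = R / T = 350.3 / 138.0 = 2.539

FS = 2.54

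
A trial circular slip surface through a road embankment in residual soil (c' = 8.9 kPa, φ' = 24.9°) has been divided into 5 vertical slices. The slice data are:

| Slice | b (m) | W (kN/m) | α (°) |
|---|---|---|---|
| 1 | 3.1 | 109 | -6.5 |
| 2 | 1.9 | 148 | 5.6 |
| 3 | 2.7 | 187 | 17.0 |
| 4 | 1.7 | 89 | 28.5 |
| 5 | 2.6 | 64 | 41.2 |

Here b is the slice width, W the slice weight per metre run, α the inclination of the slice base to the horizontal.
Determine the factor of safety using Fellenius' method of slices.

Ordinary method of slices: FS = Σ[c'·Δl_i + (W_i cosα_i)·tanφ'] / Σ W_i sinα_i, with Δl_i = b_i / cosα_i.
Slice 1: Δl = 3.1/cos(-6.5°) = 3.120 m; N'_1 = 109·cos(-6.5°) = 108.3; c'Δl = 27.77; W sinα = -12.3
Slice 2: Δl = 1.9/cos5.6° = 1.909 m; N'_2 = 148·cos5.6° = 147.3; c'Δl = 16.99; W sinα = 14.4
Slice 3: Δl = 2.7/cos17.0° = 2.823 m; N'_3 = 187·cos17.0° = 178.8; c'Δl = 25.13; W sinα = 54.7
Slice 4: Δl = 1.7/cos28.5° = 1.934 m; N'_4 = 89·cos28.5° = 78.2; c'Δl = 17.22; W sinα = 42.5
Slice 5: Δl = 2.6/cos41.2° = 3.456 m; N'_5 = 64·cos41.2° = 48.2; c'Δl = 30.75; W sinα = 42.2
Σc'Δl = 117.9 kN/m; ΣN' = 560.8 kN/m; ΣW sinα = 141.4 kN/m
Resisting = 117.9 + 560.8·tan24.9° = 117.9 + 260.3 = 378.2 kN/m
FS = 378.2 / 141.4 = 2.674

FS = 2.67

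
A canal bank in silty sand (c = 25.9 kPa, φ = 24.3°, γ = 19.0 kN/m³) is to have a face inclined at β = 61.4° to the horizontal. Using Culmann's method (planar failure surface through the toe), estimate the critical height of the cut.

H_c = 21.56 m

Culmann's analysis gives the critical failure plane at α_cr = (β + φ)/2 = (61.4 + 24.3)/2 = 42.9°, and the critical height
H_c = (4c/γ) · sinβ cosφ / [1 − cos(β − φ)]
    = (4·25.9/19.0) · sin61.4°·cos24.3° / [1 − cos(37.1°)]
    = 5.453 · 0.8780·0.9114 / [1 − 0.7976]
    = 5.453 · 0.8002 / 0.2024
    = 21.56 m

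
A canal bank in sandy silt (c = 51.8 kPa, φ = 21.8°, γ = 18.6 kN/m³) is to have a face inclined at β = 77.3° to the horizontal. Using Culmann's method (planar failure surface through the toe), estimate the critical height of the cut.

H_c = 23.27 m

Culmann's analysis gives the critical failure plane at α_cr = (β + φ)/2 = (77.3 + 21.8)/2 = 49.5°, and the critical height
H_c = (4c/γ) · sinβ cosφ / [1 − cos(β − φ)]
    = (4·51.8/18.6) · sin77.3°·cos21.8° / [1 − cos(55.5°)]
    = 11.140 · 0.9755·0.9285 / [1 − 0.5664]
    = 11.140 · 0.9058 / 0.4336
    = 23.27 m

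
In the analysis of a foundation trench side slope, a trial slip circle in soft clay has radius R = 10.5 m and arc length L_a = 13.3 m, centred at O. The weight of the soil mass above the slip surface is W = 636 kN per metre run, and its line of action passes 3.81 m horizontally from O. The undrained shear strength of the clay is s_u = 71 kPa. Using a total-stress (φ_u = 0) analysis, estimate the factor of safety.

FS = 4.09

Taking moments about the centre O, the resisting moment is provided by the undrained shear strength acting along the arc:
M_R = s_u·L_a·R = 71·13.30·10.5 = 9915.2 kN·m/m
M_D = W·d = 636·3.81 = 2423.2 kN·m/m
FS = M_R / M_D = 9915.2 / 2423.2 = 4.092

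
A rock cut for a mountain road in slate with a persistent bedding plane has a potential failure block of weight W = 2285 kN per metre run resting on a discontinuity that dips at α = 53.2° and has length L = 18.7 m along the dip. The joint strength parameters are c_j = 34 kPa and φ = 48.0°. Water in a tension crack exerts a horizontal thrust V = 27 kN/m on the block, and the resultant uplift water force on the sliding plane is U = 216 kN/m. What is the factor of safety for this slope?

FS = 1.03

Resolving the block weight along and normal to the plane and applying the Mohr–Coulomb strength on the joint:
N' = W cosα − U − V sinα = 2285·cos53.2° − 216 − 27·sin53.2° = 1131.1 kN/m
Driving force T = W sinα + V cosα = 2285·sin53.2° + 27·cos53.2° = 1845.8 kN/m
Resisting force R = c_j·L + N'·tanφ = 34·18.7 + 1131.1·tan48.0° = 635.8 + 1256.3 = 1892.1 kN/m
FS = R / T = 1892.1 / 1845.8 = 1.025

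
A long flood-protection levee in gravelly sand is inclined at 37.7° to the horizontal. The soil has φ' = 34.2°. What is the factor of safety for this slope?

For a dry cohesionless infinite slope the factor of safety is FS = tanφ' / tanβ.
FS = tan34.2° / tan37.7° = 0.6796 / 0.7729 = 0.879

FS = 0.88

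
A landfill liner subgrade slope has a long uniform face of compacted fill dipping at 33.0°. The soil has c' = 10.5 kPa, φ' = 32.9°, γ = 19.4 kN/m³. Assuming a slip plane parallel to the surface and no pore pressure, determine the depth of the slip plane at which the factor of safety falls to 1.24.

Setting FS = 1.24 in FS = [c' + γz cos²β tanφ'] / [γz sinβ cosβ] and solving for z:
z = c' / [γ cosβ (FS·sinβ − cosβ·tanφ')]
  = 10.5 / [19.4·cos33.0°·(1.24·sin33.0° − cos33.0°·tan32.9°)]
  = 10.5 / [19.4·0.8387·(1.24·0.5446 − 0.8387·0.6469)]
  = 10.5 / 2.1606 = 4.860 m

z = 4.86 m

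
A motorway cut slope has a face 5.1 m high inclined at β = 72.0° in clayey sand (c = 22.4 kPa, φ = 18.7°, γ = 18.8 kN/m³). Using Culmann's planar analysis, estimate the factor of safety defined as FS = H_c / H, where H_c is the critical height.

FS = 2.09

H_c = (4c/γ) · sinβ cosφ / [1 − cos(β − φ)]
    = (4·22.4/18.8) · sin72.0°·cos18.7° / [1 − cos53.3°]
    = 4.766 · 0.9009 / 0.4024 = 10.67 m
FS = H_c / H = 10.67 / 5.1 = 2.092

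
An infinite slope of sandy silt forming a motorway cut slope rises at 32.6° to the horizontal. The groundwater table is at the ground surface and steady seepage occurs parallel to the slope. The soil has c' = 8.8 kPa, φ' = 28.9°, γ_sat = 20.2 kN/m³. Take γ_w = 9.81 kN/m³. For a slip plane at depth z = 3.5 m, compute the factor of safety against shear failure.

FS = 0.72

With seepage parallel to the slope and the water table at the surface, the effective normal stress on the slip plane uses the buoyant unit weight γ' = γ_sat − γ_w while the driving shear stress uses γ_sat:
FS = [c' + γ' z cos²β tanφ'] / [γ_sat z sinβ cosβ]
γ' = 20.2 − 9.81 = 10.39 kN/m³
Numerator = 8.8 + 10.39·3.5·cos²32.6°·tan28.9° = 8.8 + 10.39·3.5·0.7097·0.5520 = 23.047 kPa
Denominator = 20.2·3.5·sin32.6°·cos32.6° = 20.2·3.5·0.5388·0.8425 = 32.090 kPa
FS = 23.047 / 32.090 = 0.718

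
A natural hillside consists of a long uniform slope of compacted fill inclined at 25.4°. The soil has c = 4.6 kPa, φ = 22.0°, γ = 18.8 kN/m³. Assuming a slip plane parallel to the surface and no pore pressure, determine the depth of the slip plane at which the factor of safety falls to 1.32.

Setting FS = 1.32 in FS = [c + γz cos²β tanφ] / [γz sinβ cosβ] and solving for z:
z = c / [γ cosβ (FS·sinβ − cosβ·tanφ)]
  = 4.6 / [18.8·cos25.4°·(1.32·sin25.4° − cos25.4°·tan22.0°)]
  = 4.6 / [18.8·0.9033·(1.32·0.4289 − 0.9033·0.4040)]
  = 4.6 / 3.4173 = 1.346 m

z = 1.35 m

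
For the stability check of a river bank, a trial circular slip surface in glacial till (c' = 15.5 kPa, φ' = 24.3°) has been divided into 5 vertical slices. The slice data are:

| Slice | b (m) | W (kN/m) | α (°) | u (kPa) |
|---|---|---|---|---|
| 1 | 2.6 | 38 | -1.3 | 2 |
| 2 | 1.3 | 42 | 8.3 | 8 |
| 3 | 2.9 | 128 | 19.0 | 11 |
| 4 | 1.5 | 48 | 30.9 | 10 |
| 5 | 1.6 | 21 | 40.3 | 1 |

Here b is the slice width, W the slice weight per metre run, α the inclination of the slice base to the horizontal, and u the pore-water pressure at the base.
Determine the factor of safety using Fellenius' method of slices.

Ordinary method of slices: FS = Σ[c'·Δl_i + (W_i cosα_i − u_i·Δl_i)·tanφ'] / Σ W_i sinα_i, with Δl_i = b_i / cosα_i.
Slice 1: Δl = 2.6/cos(-1.3°) = 2.601 m; N'_1 = 38·cos(-1.3°) − 2·2.601 = 32.8; c'Δl = 40.31; W sinα = -0.9
Slice 2: Δl = 1.3/cos8.3° = 1.314 m; N'_2 = 42·cos8.3° − 8·1.314 = 31.0; c'Δl = 20.36; W sinα = 6.1
Slice 3: Δl = 2.9/cos19.0° = 3.067 m; N'_3 = 128·cos19.0° − 11·3.067 = 87.3; c'Δl = 47.54; W sinα = 41.7
Slice 4: Δl = 1.5/cos30.9° = 1.748 m; N'_4 = 48·cos30.9° − 10·1.748 = 23.7; c'Δl = 27.10; W sinα = 24.6
Slice 5: Δl = 1.6/cos40.3° = 2.098 m; N'_5 = 21·cos40.3° − 1·2.098 = 13.9; c'Δl = 32.52; W sinα = 13.6
Σc'Δl = 167.8 kN/m; ΣN' = 188.8 kN/m; ΣW sinα = 85.1 kN/m
Resisting = 167.8 + 188.8·tan24.3° = 167.8 + 85.2 = 253.1 kN/m
FS = 253.1 / 85.1 = 2.973

FS = 2.97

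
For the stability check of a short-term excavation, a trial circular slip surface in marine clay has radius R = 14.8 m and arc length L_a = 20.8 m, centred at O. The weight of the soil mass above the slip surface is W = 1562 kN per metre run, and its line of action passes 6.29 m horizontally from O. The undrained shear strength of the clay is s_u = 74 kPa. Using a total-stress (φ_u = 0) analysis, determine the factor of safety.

Taking moments about the centre O, the resisting moment is provided by the undrained shear strength acting along the arc:
M_R = s_u·L_a·R = 74·20.80·14.8 = 22780.2 kN·m/m
M_D = W·d = 1562·6.29 = 9825.0 kN·m/m
FS = M_R / M_D = 22780.2 / 9825.0 = 2.319

FS = 2.32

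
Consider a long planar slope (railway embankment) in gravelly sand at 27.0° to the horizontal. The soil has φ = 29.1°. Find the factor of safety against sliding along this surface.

For a dry cohesionless infinite slope the factor of safety is FS = tanφ / tanβ.
FS = tan29.1° / tan27.0° = 0.5566 / 0.5095 = 1.092

FS = 1.09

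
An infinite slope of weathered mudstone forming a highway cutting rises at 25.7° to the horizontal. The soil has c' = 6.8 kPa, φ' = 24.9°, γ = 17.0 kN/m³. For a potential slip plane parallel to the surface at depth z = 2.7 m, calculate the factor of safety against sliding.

For an infinite slope with a slip plane parallel to the surface (no pore pressure): FS = [c' + γz cos²β tanφ'] / [γz sinβ cosβ].
γz = 17.0·2.7 = 45.90 kN/m²
Numerator = 6.8 + 45.90·cos²25.7°·tan24.9° = 6.8 + 45.90·0.8119·0.4642 = 24.099 kPa
Denominator = 45.90·sin25.7°·cos25.7° = 45.90·0.4337·0.9011 = 17.936 kPa
FS = 24.099 / 17.936 = 1.344

FS = 1.34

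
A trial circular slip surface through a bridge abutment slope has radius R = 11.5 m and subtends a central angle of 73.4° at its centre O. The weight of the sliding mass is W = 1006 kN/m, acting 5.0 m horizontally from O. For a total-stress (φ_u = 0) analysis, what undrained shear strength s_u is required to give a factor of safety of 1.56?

FS = s_u·L_a·R / (W·d), so s_u = FS·W·d / (L_a·R).
Arc length L_a = R·θ = 11.5·(73.4°·π/180) = 11.5·1.2811 = 14.73 m
s_u = 1.56·1006·5.0 / (14.73·11.5) = 7846.8 / 169.42 = 46.32 kPa

s_u = 46.3 kPa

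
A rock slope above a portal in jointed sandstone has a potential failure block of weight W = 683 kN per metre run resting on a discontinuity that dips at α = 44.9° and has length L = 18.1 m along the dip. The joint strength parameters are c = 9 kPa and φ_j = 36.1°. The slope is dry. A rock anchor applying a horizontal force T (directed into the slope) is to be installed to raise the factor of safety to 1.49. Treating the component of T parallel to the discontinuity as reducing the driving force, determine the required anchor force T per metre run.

Resolving forces along and normal to the sliding plane, with the horizontal anchor force T adding T·sinα to the effective normal force and T·cosα acting up the plane against the driving force:
FS = [cL + (W cosα + T sinα) tanφ_j] / [W sinα − T cosα]
Without the anchor: N' = 483.8 kN/m, driving T_d = 482.1 kN/m, resisting R = 9·18.1 + 483.8·tan36.1° = 515.7 kN/m, FS = 1.07.
Setting FS = 1.49 and solving for T:
1.49·(482.1 − T cos44.9°) = 515.7 + T sin44.9°·tan36.1°
T·(sin44.9°·tan36.1° + 1.49·cos44.9°) = 1.49·482.1 − 515.7
T·(0.7059·0.7292 + 1.49·0.7083) = 718.3 − 515.7 = 202.7
T·1.5702 = 202.7
T = 129.1 kN/m

T = 129 kN/m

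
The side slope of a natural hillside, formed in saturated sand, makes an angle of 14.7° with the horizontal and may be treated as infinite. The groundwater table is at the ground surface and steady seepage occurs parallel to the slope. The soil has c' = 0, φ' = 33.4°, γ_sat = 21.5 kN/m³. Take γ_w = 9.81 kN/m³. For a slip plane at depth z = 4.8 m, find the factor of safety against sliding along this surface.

FS = 1.37

With seepage parallel to the slope and the water table at the surface, the effective normal stress on the slip plane uses the buoyant unit weight γ' = γ_sat − γ_w while the driving shear stress uses γ_sat:
FS = [c' + γ' z cos²β tanφ'] / [γ_sat z sinβ cosβ]
(For c' = 0 this reduces to FS = (γ'/γ_sat)·tanφ'/tanβ.)
γ' = 21.5 − 9.81 = 11.69 kN/m³
Numerator = 0.0 + 11.69·4.8·cos²14.7°·tan33.4° = 0.0 + 11.69·4.8·0.9356·0.6594 = 34.617 kPa
Denominator = 21.5·4.8·sin14.7°·cos14.7° = 21.5·4.8·0.2538·0.9673 = 25.331 kPa
FS = 34.617 / 25.331 = 1.367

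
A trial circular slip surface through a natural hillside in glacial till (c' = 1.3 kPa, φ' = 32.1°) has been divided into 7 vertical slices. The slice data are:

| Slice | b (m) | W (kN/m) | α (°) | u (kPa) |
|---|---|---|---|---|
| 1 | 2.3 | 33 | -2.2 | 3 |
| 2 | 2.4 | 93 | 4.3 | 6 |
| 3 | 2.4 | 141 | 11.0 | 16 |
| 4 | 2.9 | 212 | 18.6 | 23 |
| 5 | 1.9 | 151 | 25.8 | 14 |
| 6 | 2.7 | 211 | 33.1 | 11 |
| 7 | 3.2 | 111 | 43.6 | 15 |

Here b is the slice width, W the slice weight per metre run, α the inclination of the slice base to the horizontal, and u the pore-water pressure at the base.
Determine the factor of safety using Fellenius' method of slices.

Ordinary method of slices: FS = Σ[c'·Δl_i + (W_i cosα_i − u_i·Δl_i)·tanφ'] / Σ W_i sinα_i, with Δl_i = b_i / cosα_i.
Slice 1: Δl = 2.3/cos(-2.2°) = 2.302 m; N'_1 = 33·cos(-2.2°) − 3·2.302 = 26.1; c'Δl = 2.99; W sinα = -1.3
Slice 2: Δl = 2.4/cos4.3° = 2.407 m; N'_2 = 93·cos4.3° − 6·2.407 = 78.3; c'Δl = 3.13; W sinα = 7.0
Slice 3: Δl = 2.4/cos11.0° = 2.445 m; N'_3 = 141·cos11.0° − 16·2.445 = 99.3; c'Δl = 3.18; W sinα = 26.9
Slice 4: Δl = 2.9/cos18.6° = 3.060 m; N'_4 = 212·cos18.6° − 23·3.060 = 130.6; c'Δl = 3.98; W sinα = 67.6
Slice 5: Δl = 1.9/cos25.8° = 2.110 m; N'_5 = 151·cos25.8° − 14·2.110 = 106.4; c'Δl = 2.74; W sinα = 65.7
Slice 6: Δl = 2.7/cos33.1° = 3.223 m; N'_6 = 211·cos33.1° − 11·3.223 = 141.3; c'Δl = 4.19; W sinα = 115.2
Slice 7: Δl = 3.2/cos43.6° = 4.419 m; N'_7 = 111·cos43.6° − 15·4.419 = 14.1; c'Δl = 5.74; W sinα = 76.5
Σc'Δl = 26.0 kN/m; ΣN' = 596.0 kN/m; ΣW sinα = 357.7 kN/m
Resisting = 26.0 + 596.0·tan32.1° = 26.0 + 373.9 = 399.8 kN/m
FS = 399.8 / 357.7 = 1.118

FS = 1.12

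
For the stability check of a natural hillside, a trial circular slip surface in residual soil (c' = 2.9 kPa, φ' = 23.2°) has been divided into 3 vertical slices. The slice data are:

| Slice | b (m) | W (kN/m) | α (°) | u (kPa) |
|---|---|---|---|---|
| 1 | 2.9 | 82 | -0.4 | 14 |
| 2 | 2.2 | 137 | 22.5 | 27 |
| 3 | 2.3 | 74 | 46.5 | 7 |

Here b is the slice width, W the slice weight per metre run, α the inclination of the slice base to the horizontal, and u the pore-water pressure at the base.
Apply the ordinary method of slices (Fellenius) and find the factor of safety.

FS = 0.77

Ordinary method of slices: FS = Σ[c'·Δl_i + (W_i cosα_i − u_i·Δl_i)·tanφ'] / Σ W_i sinα_i, with Δl_i = b_i / cosα_i.
Slice 1: Δl = 2.9/cos(-0.4°) = 2.900 m; N'_1 = 82·cos(-0.4°) − 14·2.900 = 41.4; c'Δl = 8.41; W sinα = -0.6
Slice 2: Δl = 2.2/cos22.5° = 2.381 m; N'_2 = 137·cos22.5° − 27·2.381 = 62.3; c'Δl = 6.91; W sinα = 52.4
Slice 3: Δl = 2.3/cos46.5° = 3.341 m; N'_3 = 74·cos46.5° − 7·3.341 = 27.5; c'Δl = 9.69; W sinα = 53.7
Σc'Δl = 25.0 kN/m; ΣN' = 131.2 kN/m; ΣW sinα = 105.5 kN/m
Resisting = 25.0 + 131.2·tan23.2° = 25.0 + 56.2 = 81.2 kN/m
FS = 81.2 / 105.5 = 0.770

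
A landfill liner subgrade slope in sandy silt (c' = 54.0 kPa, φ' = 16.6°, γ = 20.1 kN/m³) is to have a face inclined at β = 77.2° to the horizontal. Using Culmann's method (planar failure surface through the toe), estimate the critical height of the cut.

H_c = 19.73 m

Culmann's analysis gives the critical failure plane at α_cr = (β + φ')/2 = (77.2 + 16.6)/2 = 46.9°, and the critical height
H_c = (4c'/γ) · sinβ cosφ' / [1 − cos(β − φ')]
    = (4·54.0/20.1) · sin77.2°·cos16.6° / [1 − cos(60.6°)]
    = 10.746 · 0.9751·0.9583 / [1 − 0.4909]
    = 10.746 · 0.9345 / 0.5091
    = 19.73 m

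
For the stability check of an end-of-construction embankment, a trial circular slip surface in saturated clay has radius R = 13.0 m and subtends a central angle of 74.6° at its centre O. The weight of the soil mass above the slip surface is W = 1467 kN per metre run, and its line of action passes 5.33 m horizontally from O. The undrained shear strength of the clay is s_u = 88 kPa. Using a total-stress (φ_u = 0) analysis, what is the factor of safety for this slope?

Taking moments about the centre O, the resisting moment is provided by the undrained shear strength acting along the arc:
Arc length L_a = R·θ = 13.0·(74.6°·π/180) = 13.0·1.3020 = 16.93 m
M_R = s_u·L_a·R = 88·16.93·13.0 = 19363.6 kN·m/m
M_D = W·d = 1467·5.33 = 7819.1 kN·m/m
FS = M_R / M_D = 19363.6 / 7819.1 = 2.476

FS = 2.48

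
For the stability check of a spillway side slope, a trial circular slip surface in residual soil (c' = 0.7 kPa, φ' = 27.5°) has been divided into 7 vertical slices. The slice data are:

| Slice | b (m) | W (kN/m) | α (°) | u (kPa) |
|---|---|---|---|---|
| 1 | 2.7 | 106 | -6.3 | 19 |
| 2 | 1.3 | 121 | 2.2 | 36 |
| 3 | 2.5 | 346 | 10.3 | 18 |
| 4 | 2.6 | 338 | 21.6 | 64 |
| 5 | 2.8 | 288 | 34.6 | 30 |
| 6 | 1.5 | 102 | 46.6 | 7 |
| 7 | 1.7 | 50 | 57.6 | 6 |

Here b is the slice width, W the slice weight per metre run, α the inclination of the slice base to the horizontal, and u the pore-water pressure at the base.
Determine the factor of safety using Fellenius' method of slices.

FS = 0.88

Ordinary method of slices: FS = Σ[c'·Δl_i + (W_i cosα_i − u_i·Δl_i)·tanφ'] / Σ W_i sinα_i, with Δl_i = b_i / cosα_i.
Slice 1: Δl = 2.7/cos(-6.3°) = 2.716 m; N'_1 = 106·cos(-6.3°) − 19·2.716 = 53.7; c'Δl = 1.90; W sinα = -11.6
Slice 2: Δl = 1.3/cos2.2° = 1.301 m; N'_2 = 121·cos2.2° − 36·1.301 = 74.1; c'Δl = 0.91; W sinα = 4.6
Slice 3: Δl = 2.5/cos10.3° = 2.541 m; N'_3 = 346·cos10.3° − 18·2.541 = 294.7; c'Δl = 1.78; W sinα = 61.9
Slice 4: Δl = 2.6/cos21.6° = 2.796 m; N'_4 = 338·cos21.6° − 64·2.796 = 135.3; c'Δl = 1.96; W sinα = 124.4
Slice 5: Δl = 2.8/cos34.6° = 3.402 m; N'_5 = 288·cos34.6° − 30·3.402 = 135.0; c'Δl = 2.38; W sinα = 163.5
Slice 6: Δl = 1.5/cos46.6° = 2.183 m; N'_6 = 102·cos46.6° − 7·2.183 = 54.8; c'Δl = 1.53; W sinα = 74.1
Slice 7: Δl = 1.7/cos57.6° = 3.173 m; N'_7 = 50·cos57.6° − 6·3.173 = 7.8; c'Δl = 2.22; W sinα = 42.2
Σc'Δl = 12.7 kN/m; ΣN' = 755.4 kN/m; ΣW sinα = 459.2 kN/m
Resisting = 12.7 + 755.4·tan27.5° = 12.7 + 393.2 = 405.9 kN/m
FS = 405.9 / 459.2 = 0.884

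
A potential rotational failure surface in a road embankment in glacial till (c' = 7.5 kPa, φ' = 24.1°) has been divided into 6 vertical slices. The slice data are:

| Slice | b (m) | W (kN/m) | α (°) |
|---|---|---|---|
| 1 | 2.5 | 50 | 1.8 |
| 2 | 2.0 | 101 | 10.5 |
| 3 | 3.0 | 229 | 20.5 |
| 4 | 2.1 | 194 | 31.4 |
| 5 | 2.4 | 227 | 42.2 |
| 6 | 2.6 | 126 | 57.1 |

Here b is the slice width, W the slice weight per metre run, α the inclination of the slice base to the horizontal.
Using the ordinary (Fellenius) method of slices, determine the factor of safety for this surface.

Ordinary method of slices: FS = Σ[c'·Δl_i + (W_i cosα_i)·tanφ'] / Σ W_i sinα_i, with Δl_i = b_i / cosα_i.
Slice 1: Δl = 2.5/cos1.8° = 2.501 m; N'_1 = 50·cos1.8° = 50.0; c'Δl = 18.76; W sinα = 1.6
Slice 2: Δl = 2.0/cos10.5° = 2.034 m; N'_2 = 101·cos10.5° = 99.3; c'Δl = 15.26; W sinα = 18.4
Slice 3: Δl = 3.0/cos20.5° = 3.203 m; N'_3 = 229·cos20.5° = 214.5; c'Δl = 24.02; W sinα = 80.2
Slice 4: Δl = 2.1/cos31.4° = 2.460 m; N'_4 = 194·cos31.4° = 165.6; c'Δl = 18.45; W sinα = 101.1
Slice 5: Δl = 2.4/cos42.2° = 3.240 m; N'_5 = 227·cos42.2° = 168.2; c'Δl = 24.30; W sinα = 152.5
Slice 6: Δl = 2.6/cos57.1° = 4.787 m; N'_6 = 126·cos57.1° = 68.4; c'Δl = 35.90; W sinα = 105.8
Σc'Δl = 136.7 kN/m; ΣN' = 766.0 kN/m; ΣW sinα = 459.5 kN/m
Resisting = 136.7 + 766.0·tan24.1° = 136.7 + 342.6 = 479.3 kN/m
FS = 479.3 / 459.5 = 1.043

FS = 1.04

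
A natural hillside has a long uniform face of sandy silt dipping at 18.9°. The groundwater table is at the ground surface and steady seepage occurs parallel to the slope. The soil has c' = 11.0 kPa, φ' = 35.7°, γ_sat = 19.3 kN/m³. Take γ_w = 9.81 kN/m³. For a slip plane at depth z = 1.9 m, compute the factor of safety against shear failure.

FS = 2.01

With seepage parallel to the slope and the water table at the surface, the effective normal stress on the slip plane uses the buoyant unit weight γ' = γ_sat − γ_w while the driving shear stress uses γ_sat:
FS = [c' + γ' z cos²β tanφ'] / [γ_sat z sinβ cosβ]
γ' = 19.3 − 9.81 = 9.49 kN/m³
Numerator = 11.0 + 9.49·1.9·cos²18.9°·tan35.7° = 11.0 + 9.49·1.9·0.8951·0.7186 = 22.597 kPa
Denominator = 19.3·1.9·sin18.9°·cos18.9° = 19.3·1.9·0.3239·0.9461 = 11.238 kPa
FS = 22.597 / 11.238 = 2.011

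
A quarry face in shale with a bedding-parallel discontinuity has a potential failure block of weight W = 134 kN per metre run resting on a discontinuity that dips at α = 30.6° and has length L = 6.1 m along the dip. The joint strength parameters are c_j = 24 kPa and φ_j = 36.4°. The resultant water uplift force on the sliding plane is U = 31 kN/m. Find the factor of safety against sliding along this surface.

Resolving the block weight along and normal to the plane and applying the Mohr–Coulomb strength on the joint:
N' = W cosα − U = 134·cos30.6° − 31 = 84.3 kN/m
Driving force T = W sinα = 134·sin30.6° = 68.2 kN/m
Resisting force R = c_j·L + N'·tanφ_j = 24·6.1 + 84.3·tan36.4° = 146.4 + 62.2 = 208.6 kN/m
FS = R / T = 208.6 / 68.2 = 3.058

FS = 3.06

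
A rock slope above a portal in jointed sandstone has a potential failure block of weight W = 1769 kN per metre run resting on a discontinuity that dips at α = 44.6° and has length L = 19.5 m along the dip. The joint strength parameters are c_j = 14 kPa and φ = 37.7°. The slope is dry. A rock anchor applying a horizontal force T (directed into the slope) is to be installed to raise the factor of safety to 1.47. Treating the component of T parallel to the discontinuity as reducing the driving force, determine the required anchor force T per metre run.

T = 365 kN/m

Resolving forces along and normal to the sliding plane, with the horizontal anchor force T adding T·sinα to the effective normal force and T·cosα acting up the plane against the driving force:
FS = [c_jL + (W cosα + T sinα) tanφ] / [W sinα − T cosα]
Without the anchor: N' = 1259.6 kN/m, driving T_d = 1242.1 kN/m, resisting R = 14·19.5 + 1259.6·tan37.7° = 1246.5 kN/m, FS = 1.00.
Setting FS = 1.47 and solving for T:
1.47·(1242.1 − T cos44.6°) = 1246.5 + T sin44.6°·tan37.7°
T·(sin44.6°·tan37.7° + 1.47·cos44.6°) = 1.47·1242.1 − 1246.5
T·(0.7022·0.7729 + 1.47·0.7120) = 1825.9 − 1246.5 = 579.4
T·1.5894 = 579.4
T = 364.5 kN/m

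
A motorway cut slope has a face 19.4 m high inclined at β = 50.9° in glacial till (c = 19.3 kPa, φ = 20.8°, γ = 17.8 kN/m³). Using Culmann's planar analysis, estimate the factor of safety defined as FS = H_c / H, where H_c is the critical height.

H_c = (4c/γ) · sinβ cosφ / [1 − cos(β − φ)]
    = (4·19.3/17.8) · sin50.9°·cos20.8° / [1 − cos30.1°]
    = 4.337 · 0.7255 / 0.1348 = 23.33 m
FS = H_c / H = 23.33 / 19.4 = 1.203

FS = 1.20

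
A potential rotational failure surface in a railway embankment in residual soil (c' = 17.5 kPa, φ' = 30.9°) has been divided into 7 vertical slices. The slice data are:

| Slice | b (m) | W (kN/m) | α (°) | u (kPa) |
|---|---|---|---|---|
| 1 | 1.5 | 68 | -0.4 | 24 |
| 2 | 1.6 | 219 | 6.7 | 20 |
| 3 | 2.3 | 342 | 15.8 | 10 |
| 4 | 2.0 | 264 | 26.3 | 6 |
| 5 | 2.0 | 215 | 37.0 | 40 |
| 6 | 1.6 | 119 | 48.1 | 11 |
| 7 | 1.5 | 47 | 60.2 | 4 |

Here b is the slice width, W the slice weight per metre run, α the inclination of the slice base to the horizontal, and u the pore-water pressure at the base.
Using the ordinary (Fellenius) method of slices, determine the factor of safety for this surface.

FS = 1.62

Ordinary method of slices: FS = Σ[c'·Δl_i + (W_i cosα_i − u_i·Δl_i)·tanφ'] / Σ W_i sinα_i, with Δl_i = b_i / cosα_i.
Slice 1: Δl = 1.5/cos(-0.4°) = 1.500 m; N'_1 = 68·cos(-0.4°) − 24·1.500 = 32.0; c'Δl = 26.25; W sinα = -0.5
Slice 2: Δl = 1.6/cos6.7° = 1.611 m; N'_2 = 219·cos6.7° − 20·1.611 = 185.3; c'Δl = 28.19; W sinα = 25.6
Slice 3: Δl = 2.3/cos15.8° = 2.390 m; N'_3 = 342·cos15.8° − 10·2.390 = 305.2; c'Δl = 41.83; W sinα = 93.1
Slice 4: Δl = 2.0/cos26.3° = 2.231 m; N'_4 = 264·cos26.3° − 6·2.231 = 223.3; c'Δl = 39.04; W sinα = 117.0
Slice 5: Δl = 2.0/cos37.0° = 2.504 m; N'_5 = 215·cos37.0° − 40·2.504 = 71.5; c'Δl = 43.82; W sinα = 129.4
Slice 6: Δl = 1.6/cos48.1° = 2.396 m; N'_6 = 119·cos48.1° − 11·2.396 = 53.1; c'Δl = 41.93; W sinα = 88.6
Slice 7: Δl = 1.5/cos60.2° = 3.018 m; N'_7 = 47·cos60.2° − 4·3.018 = 11.3; c'Δl = 52.82; W sinα = 40.8
Σc'Δl = 273.9 kN/m; ΣN' = 881.7 kN/m; ΣW sinα = 493.9 kN/m
Resisting = 273.9 + 881.7·tan30.9° = 273.9 + 527.7 = 801.6 kN/m
FS = 801.6 / 493.9 = 1.623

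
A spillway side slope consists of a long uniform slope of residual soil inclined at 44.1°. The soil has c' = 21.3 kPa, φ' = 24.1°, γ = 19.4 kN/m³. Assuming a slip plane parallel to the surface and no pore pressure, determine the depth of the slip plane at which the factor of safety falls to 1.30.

z = 2.62 m

Setting FS = 1.30 in FS = [c' + γz cos²β tanφ'] / [γz sinβ cosβ] and solving for z:
z = c' / [γ cosβ (FS·sinβ − cosβ·tanφ')]
  = 21.3 / [19.4·cos44.1°·(1.30·sin44.1° − cos44.1°·tan24.1°)]
  = 21.3 / [19.4·0.7181·(1.30·0.6959 − 0.7181·0.4473)]
  = 21.3 / 8.1285 = 2.620 m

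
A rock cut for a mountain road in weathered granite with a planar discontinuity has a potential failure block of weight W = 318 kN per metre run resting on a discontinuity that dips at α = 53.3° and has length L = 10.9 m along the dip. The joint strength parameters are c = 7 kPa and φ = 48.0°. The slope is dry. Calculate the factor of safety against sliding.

Resolving the block weight along and normal to the plane and applying the Mohr–Coulomb strength on the joint:
N' = W cosα = 318·cos53.3° = 190.0 kN/m
Driving force T = W sinα = 318·sin53.3° = 255.0 kN/m
Resisting force R = c·L + N'·tanφ = 7·10.9 + 190.0·tan48.0° = 76.3 + 211.1 = 287.4 kN/m
FS = R / T = 287.4 / 255.0 = 1.127

FS = 1.13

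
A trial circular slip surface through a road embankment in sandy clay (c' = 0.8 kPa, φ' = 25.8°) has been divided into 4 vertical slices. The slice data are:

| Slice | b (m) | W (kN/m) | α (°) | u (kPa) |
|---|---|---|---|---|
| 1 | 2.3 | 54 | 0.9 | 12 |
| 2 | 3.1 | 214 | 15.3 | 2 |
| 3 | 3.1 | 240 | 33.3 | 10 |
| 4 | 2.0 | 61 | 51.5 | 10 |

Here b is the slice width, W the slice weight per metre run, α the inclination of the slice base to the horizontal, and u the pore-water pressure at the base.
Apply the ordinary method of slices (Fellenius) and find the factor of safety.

FS = 0.85

Ordinary method of slices: FS = Σ[c'·Δl_i + (W_i cosα_i − u_i·Δl_i)·tanφ'] / Σ W_i sinα_i, with Δl_i = b_i / cosα_i.
Slice 1: Δl = 2.3/cos0.9° = 2.300 m; N'_1 = 54·cos0.9° − 12·2.300 = 26.4; c'Δl = 1.84; W sinα = 0.8
Slice 2: Δl = 3.1/cos15.3° = 3.214 m; N'_2 = 214·cos15.3° − 2·3.214 = 200.0; c'Δl = 2.57; W sinα = 56.5
Slice 3: Δl = 3.1/cos33.3° = 3.709 m; N'_3 = 240·cos33.3° − 10·3.709 = 163.5; c'Δl = 2.97; W sinα = 131.8
Slice 4: Δl = 2.0/cos51.5° = 3.213 m; N'_4 = 61·cos51.5° − 10·3.213 = 5.8; c'Δl = 2.57; W sinα = 47.7
Σc'Δl = 9.9 kN/m; ΣN' = 395.7 kN/m; ΣW sinα = 236.8 kN/m
Resisting = 9.9 + 395.7·tan25.8° = 9.9 + 191.3 = 201.3 kN/m
FS = 201.3 / 236.8 = 0.850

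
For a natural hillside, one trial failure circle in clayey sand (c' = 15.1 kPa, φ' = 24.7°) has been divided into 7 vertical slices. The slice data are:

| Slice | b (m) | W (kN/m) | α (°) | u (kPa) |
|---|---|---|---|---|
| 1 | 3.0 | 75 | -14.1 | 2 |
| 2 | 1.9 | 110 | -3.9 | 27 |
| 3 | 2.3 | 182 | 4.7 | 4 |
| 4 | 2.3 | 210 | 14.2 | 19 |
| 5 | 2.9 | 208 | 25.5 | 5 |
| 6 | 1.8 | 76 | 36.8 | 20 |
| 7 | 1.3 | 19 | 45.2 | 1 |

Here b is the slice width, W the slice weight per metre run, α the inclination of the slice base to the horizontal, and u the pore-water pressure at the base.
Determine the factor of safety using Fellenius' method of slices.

Ordinary method of slices: FS = Σ[c'·Δl_i + (W_i cosα_i − u_i·Δl_i)·tanφ'] / Σ W_i sinα_i, with Δl_i = b_i / cosα_i.
Slice 1: Δl = 3.0/cos(-14.1°) = 3.093 m; N'_1 = 75·cos(-14.1°) − 2·3.093 = 66.6; c'Δl = 46.71; W sinα = -18.3
Slice 2: Δl = 1.9/cos(-3.9°) = 1.904 m; N'_2 = 110·cos(-3.9°) − 27·1.904 = 58.3; c'Δl = 28.76; W sinα = -7.5
Slice 3: Δl = 2.3/cos4.7° = 2.308 m; N'_3 = 182·cos4.7° − 4·2.308 = 172.2; c'Δl = 34.85; W sinα = 14.9
Slice 4: Δl = 2.3/cos14.2° = 2.372 m; N'_4 = 210·cos14.2° − 19·2.372 = 158.5; c'Δl = 35.82; W sinα = 51.5
Slice 5: Δl = 2.9/cos25.5° = 3.213 m; N'_5 = 208·cos25.5° − 5·3.213 = 171.7; c'Δl = 48.52; W sinα = 89.5
Slice 6: Δl = 1.8/cos36.8° = 2.248 m; N'_6 = 76·cos36.8° − 20·2.248 = 15.9; c'Δl = 33.94; W sinα = 45.5
Slice 7: Δl = 1.3/cos45.2° = 1.845 m; N'_7 = 19·cos45.2° − 1·1.845 = 11.5; c'Δl = 27.86; W sinα = 13.5
Σc'Δl = 256.5 kN/m; ΣN' = 654.7 kN/m; ΣW sinα = 189.2 kN/m
Resisting = 256.5 + 654.7·tan24.7° = 256.5 + 301.1 = 557.6 kN/m
FS = 557.6 / 189.2 = 2.947

FS = 2.95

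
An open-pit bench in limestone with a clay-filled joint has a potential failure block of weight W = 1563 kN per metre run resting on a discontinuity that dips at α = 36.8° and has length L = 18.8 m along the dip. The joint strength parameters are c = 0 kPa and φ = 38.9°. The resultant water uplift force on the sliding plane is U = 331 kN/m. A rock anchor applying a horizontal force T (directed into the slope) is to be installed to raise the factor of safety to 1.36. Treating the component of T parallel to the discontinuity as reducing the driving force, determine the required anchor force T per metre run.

T = 337 kN/m

Resolving forces along and normal to the sliding plane, with the horizontal anchor force T adding T·sinα to the effective normal force and T·cosα acting up the plane against the driving force:
FS = [cL + (W cosα − U + T sinα) tanφ] / [W sinα − T cosα]
Without the anchor: N' = 920.5 kN/m, driving T_d = 936.3 kN/m, resisting R = 0·18.8 + 920.5·tan38.9° = 742.8 kN/m, FS = 0.79.
Setting FS = 1.36 and solving for T:
1.36·(936.3 − T cos36.8°) = 742.8 + T sin36.8°·tan38.9°
T·(sin36.8°·tan38.9° + 1.36·cos36.8°) = 1.36·936.3 − 742.8
T·(0.5990·0.8069 + 1.36·0.8007) = 1273.3 − 742.8 = 530.5
T·1.5723 = 530.5
T = 337.4 kN/m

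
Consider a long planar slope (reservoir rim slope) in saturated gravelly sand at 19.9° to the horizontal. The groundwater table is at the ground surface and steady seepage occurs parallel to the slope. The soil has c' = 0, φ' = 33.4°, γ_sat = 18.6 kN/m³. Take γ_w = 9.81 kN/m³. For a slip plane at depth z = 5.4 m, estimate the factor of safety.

With seepage parallel to the slope and the water table at the surface, the effective normal stress on the slip plane uses the buoyant unit weight γ' = γ_sat − γ_w while the driving shear stress uses γ_sat:
FS = [c' + γ' z cos²β tanφ'] / [γ_sat z sinβ cosβ]
(For c' = 0 this reduces to FS = (γ'/γ_sat)·tanφ'/tanβ.)
γ' = 18.6 − 9.81 = 8.79 kN/m³
Numerator = 0.0 + 8.79·5.4·cos²19.9°·tan33.4° = 0.0 + 8.79·5.4·0.8841·0.6594 = 27.672 kPa
Denominator = 18.6·5.4·sin19.9°·cos19.9° = 18.6·5.4·0.3404·0.9403 = 32.146 kPa
FS = 27.672 / 32.146 = 0.861

FS = 0.86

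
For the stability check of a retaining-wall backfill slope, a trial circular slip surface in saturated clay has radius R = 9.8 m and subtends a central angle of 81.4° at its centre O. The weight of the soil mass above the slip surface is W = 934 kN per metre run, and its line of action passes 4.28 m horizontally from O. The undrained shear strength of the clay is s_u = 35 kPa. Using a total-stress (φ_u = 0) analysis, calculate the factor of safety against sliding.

FS = 1.19

Taking moments about the centre O, the resisting moment is provided by the undrained shear strength acting along the arc:
Arc length L_a = R·θ = 9.8·(81.4°·π/180) = 9.8·1.4207 = 13.92 m
M_R = s_u·L_a·R = 35·13.92·9.8 = 4775.5 kN·m/m
M_D = W·d = 934·4.28 = 3997.5 kN·m/m
FS = M_R / M_D = 4775.5 / 3997.5 = 1.195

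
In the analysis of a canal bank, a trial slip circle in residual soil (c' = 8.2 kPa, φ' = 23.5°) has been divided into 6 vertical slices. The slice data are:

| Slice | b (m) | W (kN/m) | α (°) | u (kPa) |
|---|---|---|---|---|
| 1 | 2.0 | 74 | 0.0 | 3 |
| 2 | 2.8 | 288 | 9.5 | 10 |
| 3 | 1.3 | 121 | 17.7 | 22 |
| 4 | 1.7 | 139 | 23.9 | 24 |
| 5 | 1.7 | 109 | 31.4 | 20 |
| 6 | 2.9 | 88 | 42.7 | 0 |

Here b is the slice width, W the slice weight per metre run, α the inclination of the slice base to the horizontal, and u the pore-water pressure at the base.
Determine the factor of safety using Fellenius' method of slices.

Ordinary method of slices: FS = Σ[c'·Δl_i + (W_i cosα_i − u_i·Δl_i)·tanφ'] / Σ W_i sinα_i, with Δl_i = b_i / cosα_i.
Slice 1: Δl = 2.0/cos0.0° = 2.000 m; N'_1 = 74·cos0.0° − 3·2.000 = 68.0; c'Δl = 16.40; W sinα = 0.0
Slice 2: Δl = 2.8/cos9.5° = 2.839 m; N'_2 = 288·cos9.5° − 10·2.839 = 255.7; c'Δl = 23.28; W sinα = 47.5
Slice 3: Δl = 1.3/cos17.7° = 1.365 m; N'_3 = 121·cos17.7° − 22·1.365 = 85.3; c'Δl = 11.19; W sinα = 36.8
Slice 4: Δl = 1.7/cos23.9° = 1.859 m; N'_4 = 139·cos23.9° − 24·1.859 = 82.5; c'Δl = 15.25; W sinα = 56.3
Slice 5: Δl = 1.7/cos31.4° = 1.992 m; N'_5 = 109·cos31.4° − 20·1.992 = 53.2; c'Δl = 16.33; W sinα = 56.8
Slice 6: Δl = 2.9/cos42.7° = 3.946 m; N'_6 = 88·cos42.7° − 0·3.946 = 64.7; c'Δl = 32.36; W sinα = 59.7
Σc'Δl = 114.8 kN/m; ΣN' = 609.2 kN/m; ΣW sinα = 257.1 kN/m
Resisting = 114.8 + 609.2·tan23.5° = 114.8 + 264.9 = 379.7 kN/m
FS = 379.7 / 257.1 = 1.477

FS = 1.48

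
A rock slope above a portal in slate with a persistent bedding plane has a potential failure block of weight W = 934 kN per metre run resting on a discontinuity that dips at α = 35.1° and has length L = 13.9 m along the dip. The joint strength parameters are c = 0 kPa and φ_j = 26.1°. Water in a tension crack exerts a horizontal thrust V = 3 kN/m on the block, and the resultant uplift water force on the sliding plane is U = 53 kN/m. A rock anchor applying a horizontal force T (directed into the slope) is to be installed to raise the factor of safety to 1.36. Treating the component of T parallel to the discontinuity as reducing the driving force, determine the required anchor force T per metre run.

T = 277 kN/m

Resolving forces along and normal to the sliding plane, with the horizontal anchor force T adding T·sinα to the effective normal force and T·cosα acting up the plane against the driving force:
FS = [cL + (W cosα − U − V sinα + T sinα) tanφ_j] / [W sinα + V cosα − T cosα]
Without the anchor: N' = 709.4 kN/m, driving T_d = 539.5 kN/m, resisting R = 0·13.9 + 709.4·tan26.1° = 347.5 kN/m, FS = 0.64.
Setting FS = 1.36 and solving for T:
1.36·(539.5 − T cos35.1°) = 347.5 + T sin35.1°·tan26.1°
T·(sin35.1°·tan26.1° + 1.36·cos35.1°) = 1.36·539.5 − 347.5
T·(0.5750·0.4899 + 1.36·0.8181) = 733.7 − 347.5 = 386.2
T·1.3944 = 386.2
T = 277.0 kN/m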